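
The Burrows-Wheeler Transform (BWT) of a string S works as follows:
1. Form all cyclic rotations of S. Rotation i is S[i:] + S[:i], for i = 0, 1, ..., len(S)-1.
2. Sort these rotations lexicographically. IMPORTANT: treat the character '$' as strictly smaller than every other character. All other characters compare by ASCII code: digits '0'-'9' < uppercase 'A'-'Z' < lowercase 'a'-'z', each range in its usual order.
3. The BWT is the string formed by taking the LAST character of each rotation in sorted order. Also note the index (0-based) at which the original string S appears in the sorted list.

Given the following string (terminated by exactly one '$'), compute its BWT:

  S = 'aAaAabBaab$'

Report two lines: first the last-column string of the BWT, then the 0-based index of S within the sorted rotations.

All 11 rotations (rotation i = S[i:]+S[:i]):
  rot[0] = aAaAabBaab$
  rot[1] = AaAabBaab$a
  rot[2] = aAabBaab$aA
  rot[3] = AabBaab$aAa
  rot[4] = abBaab$aAaA
  rot[5] = bBaab$aAaAa
  rot[6] = Baab$aAaAab
  rot[7] = aab$aAaAabB
  rot[8] = ab$aAaAabBa
  rot[9] = b$aAaAabBaa
  rot[10] = $aAaAabBaab
Sorted (with $ < everything):
  sorted[0] = $aAaAabBaab  (last char: 'b')
  sorted[1] = AaAabBaab$a  (last char: 'a')
  sorted[2] = AabBaab$aAa  (last char: 'a')
  sorted[3] = Baab$aAaAab  (last char: 'b')
  sorted[4] = aAaAabBaab$  (last char: '$')
  sorted[5] = aAabBaab$aA  (last char: 'A')
  sorted[6] = aab$aAaAabB  (last char: 'B')
  sorted[7] = ab$aAaAabBa  (last char: 'a')
  sorted[8] = abBaab$aAaA  (last char: 'A')
  sorted[9] = b$aAaAabBaa  (last char: 'a')
  sorted[10] = bBaab$aAaAa  (last char: 'a')
Last column: baab$ABaAaa
Original string S is at sorted index 4

Answer: baab$ABaAaa
4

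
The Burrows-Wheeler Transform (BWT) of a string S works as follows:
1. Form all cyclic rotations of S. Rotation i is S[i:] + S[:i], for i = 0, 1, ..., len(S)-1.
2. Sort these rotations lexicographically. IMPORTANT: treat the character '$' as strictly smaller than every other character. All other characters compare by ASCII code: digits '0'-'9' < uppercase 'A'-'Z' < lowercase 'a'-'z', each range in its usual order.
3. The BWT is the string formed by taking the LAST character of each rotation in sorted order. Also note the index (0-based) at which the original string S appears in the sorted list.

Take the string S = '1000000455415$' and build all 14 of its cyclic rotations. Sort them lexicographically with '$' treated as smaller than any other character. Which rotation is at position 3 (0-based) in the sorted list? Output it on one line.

Answer: 0000455415$100

Derivation:
All 14 rotations (rotation i = S[i:]+S[:i]):
  rot[0] = 1000000455415$
  rot[1] = 000000455415$1
  rot[2] = 00000455415$10
  rot[3] = 0000455415$100
  rot[4] = 000455415$1000
  rot[5] = 00455415$10000
  rot[6] = 0455415$100000
  rot[7] = 455415$1000000
  rot[8] = 55415$10000004
  rot[9] = 5415$100000045
  rot[10] = 415$1000000455
  rot[11] = 15$10000004554
  rot[12] = 5$100000045541
  rot[13] = $1000000455415
Sorted (with $ < everything):
  sorted[0] = $1000000455415
  sorted[1] = 000000455415$1
  sorted[2] = 00000455415$10
  sorted[3] = 0000455415$100
  sorted[4] = 000455415$1000
  sorted[5] = 00455415$10000
  sorted[6] = 0455415$100000
  sorted[7] = 1000000455415$
  sorted[8] = 15$10000004554
  sorted[9] = 415$1000000455
  sorted[10] = 455415$1000000
  sorted[11] = 5$100000045541
  sorted[12] = 5415$100000045
  sorted[13] = 55415$10000004
sorted[3] = 0000455415$100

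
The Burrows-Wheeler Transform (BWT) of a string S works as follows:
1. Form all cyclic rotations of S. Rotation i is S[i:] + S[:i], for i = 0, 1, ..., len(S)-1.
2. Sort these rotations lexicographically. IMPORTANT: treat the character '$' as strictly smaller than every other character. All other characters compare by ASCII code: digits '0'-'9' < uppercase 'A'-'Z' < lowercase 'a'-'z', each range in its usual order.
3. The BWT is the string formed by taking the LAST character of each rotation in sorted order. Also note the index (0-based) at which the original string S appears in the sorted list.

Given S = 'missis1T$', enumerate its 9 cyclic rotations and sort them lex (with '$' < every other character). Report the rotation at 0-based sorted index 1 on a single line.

All 9 rotations (rotation i = S[i:]+S[:i]):
  rot[0] = missis1T$
  rot[1] = issis1T$m
  rot[2] = ssis1T$mi
  rot[3] = sis1T$mis
  rot[4] = is1T$miss
  rot[5] = s1T$missi
  rot[6] = 1T$missis
  rot[7] = T$missis1
  rot[8] = $missis1T
Sorted (with $ < everything):
  sorted[0] = $missis1T
  sorted[1] = 1T$missis
  sorted[2] = T$missis1
  sorted[3] = is1T$miss
  sorted[4] = issis1T$m
  sorted[5] = missis1T$
  sorted[6] = s1T$missi
  sorted[7] = sis1T$mis
  sorted[8] = ssis1T$mi
sorted[1] = 1T$missis

Answer: 1T$missis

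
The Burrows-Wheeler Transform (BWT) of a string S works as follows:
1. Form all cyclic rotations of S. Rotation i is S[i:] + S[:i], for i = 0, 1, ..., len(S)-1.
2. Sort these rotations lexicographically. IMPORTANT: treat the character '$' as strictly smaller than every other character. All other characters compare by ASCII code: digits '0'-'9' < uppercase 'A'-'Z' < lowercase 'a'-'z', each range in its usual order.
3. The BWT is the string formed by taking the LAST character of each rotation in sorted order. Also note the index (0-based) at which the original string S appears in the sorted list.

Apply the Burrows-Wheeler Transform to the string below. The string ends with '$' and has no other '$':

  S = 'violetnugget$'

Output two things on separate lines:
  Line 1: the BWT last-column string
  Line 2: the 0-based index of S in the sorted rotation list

Answer: tglguvotieen$
12

Derivation:
All 13 rotations (rotation i = S[i:]+S[:i]):
  rot[0] = violetnugget$
  rot[1] = ioletnugget$v
  rot[2] = oletnugget$vi
  rot[3] = letnugget$vio
  rot[4] = etnugget$viol
  rot[5] = tnugget$viole
  rot[6] = nugget$violet
  rot[7] = ugget$violetn
  rot[8] = gget$violetnu
  rot[9] = get$violetnug
  rot[10] = et$violetnugg
  rot[11] = t$violetnugge
  rot[12] = $violetnugget
Sorted (with $ < everything):
  sorted[0] = $violetnugget  (last char: 't')
  sorted[1] = et$violetnugg  (last char: 'g')
  sorted[2] = etnugget$viol  (last char: 'l')
  sorted[3] = get$violetnug  (last char: 'g')
  sorted[4] = gget$violetnu  (last char: 'u')
  sorted[5] = ioletnugget$v  (last char: 'v')
  sorted[6] = letnugget$vio  (last char: 'o')
  sorted[7] = nugget$violet  (last char: 't')
  sorted[8] = oletnugget$vi  (last char: 'i')
  sorted[9] = t$violetnugge  (last char: 'e')
  sorted[10] = tnugget$viole  (last char: 'e')
  sorted[11] = ugget$violetn  (last char: 'n')
  sorted[12] = violetnugget$  (last char: '$')
Last column: tglguvotieen$
Original string S is at sorted index 12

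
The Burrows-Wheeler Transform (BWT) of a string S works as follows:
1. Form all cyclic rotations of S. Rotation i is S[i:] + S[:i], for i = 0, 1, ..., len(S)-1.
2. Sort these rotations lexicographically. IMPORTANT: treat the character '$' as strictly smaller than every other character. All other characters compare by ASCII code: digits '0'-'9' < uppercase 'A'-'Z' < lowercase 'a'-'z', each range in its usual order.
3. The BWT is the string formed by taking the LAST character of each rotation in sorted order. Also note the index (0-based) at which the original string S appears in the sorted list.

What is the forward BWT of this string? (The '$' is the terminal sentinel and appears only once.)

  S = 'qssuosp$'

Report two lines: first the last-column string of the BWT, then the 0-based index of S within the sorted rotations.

Answer: pus$oqss
3

Derivation:
All 8 rotations (rotation i = S[i:]+S[:i]):
  rot[0] = qssuosp$
  rot[1] = ssuosp$q
  rot[2] = suosp$qs
  rot[3] = uosp$qss
  rot[4] = osp$qssu
  rot[5] = sp$qssuo
  rot[6] = p$qssuos
  rot[7] = $qssuosp
Sorted (with $ < everything):
  sorted[0] = $qssuosp  (last char: 'p')
  sorted[1] = osp$qssu  (last char: 'u')
  sorted[2] = p$qssuos  (last char: 's')
  sorted[3] = qssuosp$  (last char: '$')
  sorted[4] = sp$qssuo  (last char: 'o')
  sorted[5] = ssuosp$q  (last char: 'q')
  sorted[6] = suosp$qs  (last char: 's')
  sorted[7] = uosp$qss  (last char: 's')
Last column: pus$oqss
Original string S is at sorted index 3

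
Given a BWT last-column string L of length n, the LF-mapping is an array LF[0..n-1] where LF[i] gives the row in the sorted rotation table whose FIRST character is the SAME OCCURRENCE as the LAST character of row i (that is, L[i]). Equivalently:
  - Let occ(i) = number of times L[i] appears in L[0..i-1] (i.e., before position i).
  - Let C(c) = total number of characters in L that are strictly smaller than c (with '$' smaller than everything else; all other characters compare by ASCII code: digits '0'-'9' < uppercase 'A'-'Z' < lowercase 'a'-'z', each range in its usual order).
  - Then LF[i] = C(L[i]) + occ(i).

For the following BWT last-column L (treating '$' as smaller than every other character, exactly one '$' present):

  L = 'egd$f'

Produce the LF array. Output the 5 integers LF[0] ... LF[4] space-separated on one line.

Answer: 2 4 1 0 3

Derivation:
Char counts: '$':1, 'd':1, 'e':1, 'f':1, 'g':1
C (first-col start): C('$')=0, C('d')=1, C('e')=2, C('f')=3, C('g')=4
L[0]='e': occ=0, LF[0]=C('e')+0=2+0=2
L[1]='g': occ=0, LF[1]=C('g')+0=4+0=4
L[2]='d': occ=0, LF[2]=C('d')+0=1+0=1
L[3]='$': occ=0, LF[3]=C('$')+0=0+0=0
L[4]='f': occ=0, LF[4]=C('f')+0=3+0=3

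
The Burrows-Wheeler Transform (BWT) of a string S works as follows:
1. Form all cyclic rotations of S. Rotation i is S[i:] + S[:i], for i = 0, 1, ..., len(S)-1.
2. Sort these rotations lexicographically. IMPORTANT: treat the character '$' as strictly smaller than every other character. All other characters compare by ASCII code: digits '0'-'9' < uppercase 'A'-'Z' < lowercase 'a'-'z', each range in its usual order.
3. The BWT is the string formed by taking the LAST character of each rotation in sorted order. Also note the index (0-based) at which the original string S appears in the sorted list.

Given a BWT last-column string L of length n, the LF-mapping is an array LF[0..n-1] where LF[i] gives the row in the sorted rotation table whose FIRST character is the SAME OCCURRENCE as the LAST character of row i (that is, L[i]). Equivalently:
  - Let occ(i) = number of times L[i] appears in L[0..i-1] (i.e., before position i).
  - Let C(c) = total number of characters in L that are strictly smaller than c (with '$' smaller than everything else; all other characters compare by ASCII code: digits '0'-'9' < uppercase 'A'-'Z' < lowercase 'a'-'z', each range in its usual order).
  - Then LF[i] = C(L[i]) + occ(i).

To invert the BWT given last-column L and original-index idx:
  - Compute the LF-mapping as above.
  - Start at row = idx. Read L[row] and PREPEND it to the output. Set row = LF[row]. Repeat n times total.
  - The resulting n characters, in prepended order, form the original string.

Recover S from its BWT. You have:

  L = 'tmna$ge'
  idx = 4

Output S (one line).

LF mapping: 6 4 5 1 0 3 2
Walk LF starting at row 4, prepending L[row]:
  step 1: row=4, L[4]='$', prepend. Next row=LF[4]=0
  step 2: row=0, L[0]='t', prepend. Next row=LF[0]=6
  step 3: row=6, L[6]='e', prepend. Next row=LF[6]=2
  step 4: row=2, L[2]='n', prepend. Next row=LF[2]=5
  step 5: row=5, L[5]='g', prepend. Next row=LF[5]=3
  step 6: row=3, L[3]='a', prepend. Next row=LF[3]=1
  step 7: row=1, L[1]='m', prepend. Next row=LF[1]=4
Reversed output: magnet$

Answer: magnet$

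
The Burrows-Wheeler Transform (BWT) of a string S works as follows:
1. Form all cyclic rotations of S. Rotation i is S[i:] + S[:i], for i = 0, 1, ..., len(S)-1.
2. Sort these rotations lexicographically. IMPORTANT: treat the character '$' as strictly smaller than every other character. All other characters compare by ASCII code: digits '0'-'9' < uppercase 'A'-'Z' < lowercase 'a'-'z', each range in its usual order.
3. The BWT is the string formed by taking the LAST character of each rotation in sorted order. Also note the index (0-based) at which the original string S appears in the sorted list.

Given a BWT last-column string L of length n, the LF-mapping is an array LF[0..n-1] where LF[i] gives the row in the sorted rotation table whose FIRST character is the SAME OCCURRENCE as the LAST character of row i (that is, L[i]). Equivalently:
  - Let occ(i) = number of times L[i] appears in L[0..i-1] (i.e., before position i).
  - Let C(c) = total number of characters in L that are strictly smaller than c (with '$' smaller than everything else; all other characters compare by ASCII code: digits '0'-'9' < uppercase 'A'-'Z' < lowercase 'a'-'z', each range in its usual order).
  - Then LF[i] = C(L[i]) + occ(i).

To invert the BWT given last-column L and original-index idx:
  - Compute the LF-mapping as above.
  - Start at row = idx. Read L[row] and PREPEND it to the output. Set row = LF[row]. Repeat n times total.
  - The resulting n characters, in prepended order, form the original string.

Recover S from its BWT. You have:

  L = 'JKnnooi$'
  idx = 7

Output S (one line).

LF mapping: 1 2 4 5 6 7 3 0
Walk LF starting at row 7, prepending L[row]:
  step 1: row=7, L[7]='$', prepend. Next row=LF[7]=0
  step 2: row=0, L[0]='J', prepend. Next row=LF[0]=1
  step 3: row=1, L[1]='K', prepend. Next row=LF[1]=2
  step 4: row=2, L[2]='n', prepend. Next row=LF[2]=4
  step 5: row=4, L[4]='o', prepend. Next row=LF[4]=6
  step 6: row=6, L[6]='i', prepend. Next row=LF[6]=3
  step 7: row=3, L[3]='n', prepend. Next row=LF[3]=5
  step 8: row=5, L[5]='o', prepend. Next row=LF[5]=7
Reversed output: onionKJ$

Answer: onionKJ$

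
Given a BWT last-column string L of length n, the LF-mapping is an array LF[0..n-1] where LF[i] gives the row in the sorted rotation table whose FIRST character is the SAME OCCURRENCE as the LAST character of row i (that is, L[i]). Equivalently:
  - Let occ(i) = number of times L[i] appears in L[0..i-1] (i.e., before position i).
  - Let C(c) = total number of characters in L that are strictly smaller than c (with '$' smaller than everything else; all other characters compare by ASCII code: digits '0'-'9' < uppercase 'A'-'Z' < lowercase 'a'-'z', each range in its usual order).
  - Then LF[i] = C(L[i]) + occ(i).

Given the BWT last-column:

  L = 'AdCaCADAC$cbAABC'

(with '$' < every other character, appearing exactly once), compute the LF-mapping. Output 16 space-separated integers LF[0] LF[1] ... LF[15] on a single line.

Answer: 1 15 7 12 8 2 11 3 9 0 14 13 4 5 6 10

Derivation:
Char counts: '$':1, 'A':5, 'B':1, 'C':4, 'D':1, 'a':1, 'b':1, 'c':1, 'd':1
C (first-col start): C('$')=0, C('A')=1, C('B')=6, C('C')=7, C('D')=11, C('a')=12, C('b')=13, C('c')=14, C('d')=15
L[0]='A': occ=0, LF[0]=C('A')+0=1+0=1
L[1]='d': occ=0, LF[1]=C('d')+0=15+0=15
L[2]='C': occ=0, LF[2]=C('C')+0=7+0=7
L[3]='a': occ=0, LF[3]=C('a')+0=12+0=12
L[4]='C': occ=1, LF[4]=C('C')+1=7+1=8
L[5]='A': occ=1, LF[5]=C('A')+1=1+1=2
L[6]='D': occ=0, LF[6]=C('D')+0=11+0=11
L[7]='A': occ=2, LF[7]=C('A')+2=1+2=3
L[8]='C': occ=2, LF[8]=C('C')+2=7+2=9
L[9]='$': occ=0, LF[9]=C('$')+0=0+0=0
L[10]='c': occ=0, LF[10]=C('c')+0=14+0=14
L[11]='b': occ=0, LF[11]=C('b')+0=13+0=13
L[12]='A': occ=3, LF[12]=C('A')+3=1+3=4
L[13]='A': occ=4, LF[13]=C('A')+4=1+4=5
L[14]='B': occ=0, LF[14]=C('B')+0=6+0=6
L[15]='C': occ=3, LF[15]=C('C')+3=7+3=10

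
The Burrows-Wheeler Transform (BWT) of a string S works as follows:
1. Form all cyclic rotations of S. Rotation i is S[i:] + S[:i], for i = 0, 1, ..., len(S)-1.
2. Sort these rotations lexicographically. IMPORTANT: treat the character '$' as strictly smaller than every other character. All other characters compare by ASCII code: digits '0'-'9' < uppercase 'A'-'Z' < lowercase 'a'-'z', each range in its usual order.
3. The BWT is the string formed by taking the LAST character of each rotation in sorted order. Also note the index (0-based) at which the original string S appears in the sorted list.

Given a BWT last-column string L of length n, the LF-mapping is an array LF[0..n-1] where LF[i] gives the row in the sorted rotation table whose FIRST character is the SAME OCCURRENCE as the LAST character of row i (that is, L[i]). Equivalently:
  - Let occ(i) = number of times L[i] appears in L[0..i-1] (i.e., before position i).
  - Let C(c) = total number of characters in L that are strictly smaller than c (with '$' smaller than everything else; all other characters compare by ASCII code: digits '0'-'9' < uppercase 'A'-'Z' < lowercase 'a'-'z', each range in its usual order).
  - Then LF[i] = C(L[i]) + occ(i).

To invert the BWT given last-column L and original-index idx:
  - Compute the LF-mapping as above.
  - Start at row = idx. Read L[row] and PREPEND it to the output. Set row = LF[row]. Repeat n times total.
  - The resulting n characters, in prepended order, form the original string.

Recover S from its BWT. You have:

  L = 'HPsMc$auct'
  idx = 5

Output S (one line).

LF mapping: 1 3 7 2 5 0 4 9 6 8
Walk LF starting at row 5, prepending L[row]:
  step 1: row=5, L[5]='$', prepend. Next row=LF[5]=0
  step 2: row=0, L[0]='H', prepend. Next row=LF[0]=1
  step 3: row=1, L[1]='P', prepend. Next row=LF[1]=3
  step 4: row=3, L[3]='M', prepend. Next row=LF[3]=2
  step 5: row=2, L[2]='s', prepend. Next row=LF[2]=7
  step 6: row=7, L[7]='u', prepend. Next row=LF[7]=9
  step 7: row=9, L[9]='t', prepend. Next row=LF[9]=8
  step 8: row=8, L[8]='c', prepend. Next row=LF[8]=6
  step 9: row=6, L[6]='a', prepend. Next row=LF[6]=4
  step 10: row=4, L[4]='c', prepend. Next row=LF[4]=5
Reversed output: cactusMPH$

Answer: cactusMPH$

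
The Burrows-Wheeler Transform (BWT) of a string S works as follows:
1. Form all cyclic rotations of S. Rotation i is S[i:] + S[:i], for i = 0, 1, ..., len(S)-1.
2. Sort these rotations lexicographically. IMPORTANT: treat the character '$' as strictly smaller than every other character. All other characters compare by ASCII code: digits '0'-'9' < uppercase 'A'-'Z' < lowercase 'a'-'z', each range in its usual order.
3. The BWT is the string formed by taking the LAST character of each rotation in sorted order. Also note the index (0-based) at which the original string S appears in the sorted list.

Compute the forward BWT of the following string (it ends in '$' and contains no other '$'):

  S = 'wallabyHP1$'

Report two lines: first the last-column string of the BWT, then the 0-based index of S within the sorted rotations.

Answer: 1PyHlwala$b
9

Derivation:
All 11 rotations (rotation i = S[i:]+S[:i]):
  rot[0] = wallabyHP1$
  rot[1] = allabyHP1$w
  rot[2] = llabyHP1$wa
  rot[3] = labyHP1$wal
  rot[4] = abyHP1$wall
  rot[5] = byHP1$walla
  rot[6] = yHP1$wallab
  rot[7] = HP1$wallaby
  rot[8] = P1$wallabyH
  rot[9] = 1$wallabyHP
  rot[10] = $wallabyHP1
Sorted (with $ < everything):
  sorted[0] = $wallabyHP1  (last char: '1')
  sorted[1] = 1$wallabyHP  (last char: 'P')
  sorted[2] = HP1$wallaby  (last char: 'y')
  sorted[3] = P1$wallabyH  (last char: 'H')
  sorted[4] = abyHP1$wall  (last char: 'l')
  sorted[5] = allabyHP1$w  (last char: 'w')
  sorted[6] = byHP1$walla  (last char: 'a')
  sorted[7] = labyHP1$wal  (last char: 'l')
  sorted[8] = llabyHP1$wa  (last char: 'a')
  sorted[9] = wallabyHP1$  (last char: '$')
  sorted[10] = yHP1$wallab  (last char: 'b')
Last column: 1PyHlwala$b
Original string S is at sorted index 9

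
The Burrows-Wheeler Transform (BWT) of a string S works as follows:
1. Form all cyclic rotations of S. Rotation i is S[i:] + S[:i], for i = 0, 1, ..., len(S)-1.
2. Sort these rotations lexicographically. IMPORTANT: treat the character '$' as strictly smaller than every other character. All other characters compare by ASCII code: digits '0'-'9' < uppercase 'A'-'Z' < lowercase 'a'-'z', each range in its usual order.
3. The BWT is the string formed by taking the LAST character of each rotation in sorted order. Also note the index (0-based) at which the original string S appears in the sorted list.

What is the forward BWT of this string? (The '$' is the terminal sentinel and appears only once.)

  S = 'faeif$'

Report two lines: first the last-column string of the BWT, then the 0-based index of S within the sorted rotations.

Answer: ffai$e
4

Derivation:
All 6 rotations (rotation i = S[i:]+S[:i]):
  rot[0] = faeif$
  rot[1] = aeif$f
  rot[2] = eif$fa
  rot[3] = if$fae
  rot[4] = f$faei
  rot[5] = $faeif
Sorted (with $ < everything):
  sorted[0] = $faeif  (last char: 'f')
  sorted[1] = aeif$f  (last char: 'f')
  sorted[2] = eif$fa  (last char: 'a')
  sorted[3] = f$faei  (last char: 'i')
  sorted[4] = faeif$  (last char: '$')
  sorted[5] = if$fae  (last char: 'e')
Last column: ffai$e
Original string S is at sorted index 4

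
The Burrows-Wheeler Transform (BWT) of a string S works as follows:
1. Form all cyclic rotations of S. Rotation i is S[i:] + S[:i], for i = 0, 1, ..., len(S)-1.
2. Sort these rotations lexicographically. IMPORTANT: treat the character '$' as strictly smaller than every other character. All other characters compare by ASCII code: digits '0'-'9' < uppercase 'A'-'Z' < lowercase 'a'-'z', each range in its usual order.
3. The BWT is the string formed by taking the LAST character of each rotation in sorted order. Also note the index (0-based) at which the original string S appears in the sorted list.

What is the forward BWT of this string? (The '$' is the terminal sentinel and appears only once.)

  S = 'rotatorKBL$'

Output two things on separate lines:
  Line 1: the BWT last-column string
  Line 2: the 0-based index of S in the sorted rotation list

All 11 rotations (rotation i = S[i:]+S[:i]):
  rot[0] = rotatorKBL$
  rot[1] = otatorKBL$r
  rot[2] = tatorKBL$ro
  rot[3] = atorKBL$rot
  rot[4] = torKBL$rota
  rot[5] = orKBL$rotat
  rot[6] = rKBL$rotato
  rot[7] = KBL$rotator
  rot[8] = BL$rotatorK
  rot[9] = L$rotatorKB
  rot[10] = $rotatorKBL
Sorted (with $ < everything):
  sorted[0] = $rotatorKBL  (last char: 'L')
  sorted[1] = BL$rotatorK  (last char: 'K')
  sorted[2] = KBL$rotator  (last char: 'r')
  sorted[3] = L$rotatorKB  (last char: 'B')
  sorted[4] = atorKBL$rot  (last char: 't')
  sorted[5] = orKBL$rotat  (last char: 't')
  sorted[6] = otatorKBL$r  (last char: 'r')
  sorted[7] = rKBL$rotato  (last char: 'o')
  sorted[8] = rotatorKBL$  (last char: '$')
  sorted[9] = tatorKBL$ro  (last char: 'o')
  sorted[10] = torKBL$rota  (last char: 'a')
Last column: LKrBttro$oa
Original string S is at sorted index 8

Answer: LKrBttro$oa
8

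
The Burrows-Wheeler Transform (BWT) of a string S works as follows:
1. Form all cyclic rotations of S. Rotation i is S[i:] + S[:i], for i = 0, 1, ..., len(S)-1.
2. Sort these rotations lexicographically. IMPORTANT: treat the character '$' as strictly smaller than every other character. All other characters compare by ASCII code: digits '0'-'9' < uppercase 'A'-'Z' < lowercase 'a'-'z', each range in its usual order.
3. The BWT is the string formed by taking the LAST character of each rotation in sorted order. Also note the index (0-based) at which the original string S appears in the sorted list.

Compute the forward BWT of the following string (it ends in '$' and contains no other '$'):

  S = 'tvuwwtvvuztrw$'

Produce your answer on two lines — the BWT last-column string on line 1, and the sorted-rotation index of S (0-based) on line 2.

Answer: wtz$wvvtvtrwuu
3

Derivation:
All 14 rotations (rotation i = S[i:]+S[:i]):
  rot[0] = tvuwwtvvuztrw$
  rot[1] = vuwwtvvuztrw$t
  rot[2] = uwwtvvuztrw$tv
  rot[3] = wwtvvuztrw$tvu
  rot[4] = wtvvuztrw$tvuw
  rot[5] = tvvuztrw$tvuww
  rot[6] = vvuztrw$tvuwwt
  rot[7] = vuztrw$tvuwwtv
  rot[8] = uztrw$tvuwwtvv
  rot[9] = ztrw$tvuwwtvvu
  rot[10] = trw$tvuwwtvvuz
  rot[11] = rw$tvuwwtvvuzt
  rot[12] = w$tvuwwtvvuztr
  rot[13] = $tvuwwtvvuztrw
Sorted (with $ < everything):
  sorted[0] = $tvuwwtvvuztrw  (last char: 'w')
  sorted[1] = rw$tvuwwtvvuzt  (last char: 't')
  sorted[2] = trw$tvuwwtvvuz  (last char: 'z')
  sorted[3] = tvuwwtvvuztrw$  (last char: '$')
  sorted[4] = tvvuztrw$tvuww  (last char: 'w')
  sorted[5] = uwwtvvuztrw$tv  (last char: 'v')
  sorted[6] = uztrw$tvuwwtvv  (last char: 'v')
  sorted[7] = vuwwtvvuztrw$t  (last char: 't')
  sorted[8] = vuztrw$tvuwwtv  (last char: 'v')
  sorted[9] = vvuztrw$tvuwwt  (last char: 't')
  sorted[10] = w$tvuwwtvvuztr  (last char: 'r')
  sorted[11] = wtvvuztrw$tvuw  (last char: 'w')
  sorted[12] = wwtvvuztrw$tvu  (last char: 'u')
  sorted[13] = ztrw$tvuwwtvvu  (last char: 'u')
Last column: wtz$wvvtvtrwuu
Original string S is at sorted index 3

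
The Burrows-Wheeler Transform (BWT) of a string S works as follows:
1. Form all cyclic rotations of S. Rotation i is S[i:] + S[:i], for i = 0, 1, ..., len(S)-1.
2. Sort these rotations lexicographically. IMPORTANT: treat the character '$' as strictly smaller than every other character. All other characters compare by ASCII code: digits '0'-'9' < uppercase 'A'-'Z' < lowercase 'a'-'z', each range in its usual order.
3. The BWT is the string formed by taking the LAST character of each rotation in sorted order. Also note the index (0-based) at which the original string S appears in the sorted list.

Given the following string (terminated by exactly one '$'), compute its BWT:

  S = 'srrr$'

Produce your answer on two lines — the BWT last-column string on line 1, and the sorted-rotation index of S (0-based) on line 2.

All 5 rotations (rotation i = S[i:]+S[:i]):
  rot[0] = srrr$
  rot[1] = rrr$s
  rot[2] = rr$sr
  rot[3] = r$srr
  rot[4] = $srrr
Sorted (with $ < everything):
  sorted[0] = $srrr  (last char: 'r')
  sorted[1] = r$srr  (last char: 'r')
  sorted[2] = rr$sr  (last char: 'r')
  sorted[3] = rrr$s  (last char: 's')
  sorted[4] = srrr$  (last char: '$')
Last column: rrrs$
Original string S is at sorted index 4

Answer: rrrs$
4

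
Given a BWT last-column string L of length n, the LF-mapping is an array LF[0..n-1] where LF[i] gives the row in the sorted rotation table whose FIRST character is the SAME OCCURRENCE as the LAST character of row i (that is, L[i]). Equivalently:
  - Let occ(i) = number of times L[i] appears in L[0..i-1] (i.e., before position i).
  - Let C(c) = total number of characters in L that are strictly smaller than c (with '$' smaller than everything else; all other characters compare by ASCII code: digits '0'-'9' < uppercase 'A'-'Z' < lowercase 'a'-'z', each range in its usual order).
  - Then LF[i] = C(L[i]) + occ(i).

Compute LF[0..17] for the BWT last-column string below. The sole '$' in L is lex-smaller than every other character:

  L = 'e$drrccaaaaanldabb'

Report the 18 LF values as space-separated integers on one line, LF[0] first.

Char counts: '$':1, 'a':6, 'b':2, 'c':2, 'd':2, 'e':1, 'l':1, 'n':1, 'r':2
C (first-col start): C('$')=0, C('a')=1, C('b')=7, C('c')=9, C('d')=11, C('e')=13, C('l')=14, C('n')=15, C('r')=16
L[0]='e': occ=0, LF[0]=C('e')+0=13+0=13
L[1]='$': occ=0, LF[1]=C('$')+0=0+0=0
L[2]='d': occ=0, LF[2]=C('d')+0=11+0=11
L[3]='r': occ=0, LF[3]=C('r')+0=16+0=16
L[4]='r': occ=1, LF[4]=C('r')+1=16+1=17
L[5]='c': occ=0, LF[5]=C('c')+0=9+0=9
L[6]='c': occ=1, LF[6]=C('c')+1=9+1=10
L[7]='a': occ=0, LF[7]=C('a')+0=1+0=1
L[8]='a': occ=1, LF[8]=C('a')+1=1+1=2
L[9]='a': occ=2, LF[9]=C('a')+2=1+2=3
L[10]='a': occ=3, LF[10]=C('a')+3=1+3=4
L[11]='a': occ=4, LF[11]=C('a')+4=1+4=5
L[12]='n': occ=0, LF[12]=C('n')+0=15+0=15
L[13]='l': occ=0, LF[13]=C('l')+0=14+0=14
L[14]='d': occ=1, LF[14]=C('d')+1=11+1=12
L[15]='a': occ=5, LF[15]=C('a')+5=1+5=6
L[16]='b': occ=0, LF[16]=C('b')+0=7+0=7
L[17]='b': occ=1, LF[17]=C('b')+1=7+1=8

Answer: 13 0 11 16 17 9 10 1 2 3 4 5 15 14 12 6 7 8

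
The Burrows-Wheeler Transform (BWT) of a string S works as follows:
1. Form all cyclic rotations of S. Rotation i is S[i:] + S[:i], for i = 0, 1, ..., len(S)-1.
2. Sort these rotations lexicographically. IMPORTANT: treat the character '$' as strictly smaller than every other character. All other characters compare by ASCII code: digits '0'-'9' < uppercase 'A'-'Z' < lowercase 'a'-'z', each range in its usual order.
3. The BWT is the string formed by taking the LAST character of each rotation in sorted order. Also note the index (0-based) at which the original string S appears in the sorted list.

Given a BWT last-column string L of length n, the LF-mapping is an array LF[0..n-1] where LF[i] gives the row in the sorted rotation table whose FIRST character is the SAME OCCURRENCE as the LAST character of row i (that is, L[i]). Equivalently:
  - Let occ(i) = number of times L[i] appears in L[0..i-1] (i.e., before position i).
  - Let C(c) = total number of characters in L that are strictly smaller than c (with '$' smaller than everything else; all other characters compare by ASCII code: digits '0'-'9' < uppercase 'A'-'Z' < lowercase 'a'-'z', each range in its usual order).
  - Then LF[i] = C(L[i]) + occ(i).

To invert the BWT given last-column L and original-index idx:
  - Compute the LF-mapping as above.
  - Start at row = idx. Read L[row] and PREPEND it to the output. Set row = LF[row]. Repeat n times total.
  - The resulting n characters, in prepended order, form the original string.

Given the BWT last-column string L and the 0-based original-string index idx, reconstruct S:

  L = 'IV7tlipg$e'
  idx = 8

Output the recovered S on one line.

LF mapping: 2 3 1 9 7 6 8 5 0 4
Walk LF starting at row 8, prepending L[row]:
  step 1: row=8, L[8]='$', prepend. Next row=LF[8]=0
  step 2: row=0, L[0]='I', prepend. Next row=LF[0]=2
  step 3: row=2, L[2]='7', prepend. Next row=LF[2]=1
  step 4: row=1, L[1]='V', prepend. Next row=LF[1]=3
  step 5: row=3, L[3]='t', prepend. Next row=LF[3]=9
  step 6: row=9, L[9]='e', prepend. Next row=LF[9]=4
  step 7: row=4, L[4]='l', prepend. Next row=LF[4]=7
  step 8: row=7, L[7]='g', prepend. Next row=LF[7]=5
  step 9: row=5, L[5]='i', prepend. Next row=LF[5]=6
  step 10: row=6, L[6]='p', prepend. Next row=LF[6]=8
Reversed output: pigletV7I$

Answer: pigletV7I$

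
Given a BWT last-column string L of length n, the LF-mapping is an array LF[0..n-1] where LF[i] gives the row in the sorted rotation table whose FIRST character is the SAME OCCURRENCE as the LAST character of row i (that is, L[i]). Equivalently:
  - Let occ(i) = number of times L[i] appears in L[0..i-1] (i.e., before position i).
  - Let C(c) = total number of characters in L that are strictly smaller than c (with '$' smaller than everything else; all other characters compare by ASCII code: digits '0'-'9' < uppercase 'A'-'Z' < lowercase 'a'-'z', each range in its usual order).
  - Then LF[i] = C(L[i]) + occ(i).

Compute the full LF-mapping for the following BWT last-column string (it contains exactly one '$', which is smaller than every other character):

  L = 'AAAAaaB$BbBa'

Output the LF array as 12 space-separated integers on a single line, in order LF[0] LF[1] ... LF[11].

Char counts: '$':1, 'A':4, 'B':3, 'a':3, 'b':1
C (first-col start): C('$')=0, C('A')=1, C('B')=5, C('a')=8, C('b')=11
L[0]='A': occ=0, LF[0]=C('A')+0=1+0=1
L[1]='A': occ=1, LF[1]=C('A')+1=1+1=2
L[2]='A': occ=2, LF[2]=C('A')+2=1+2=3
L[3]='A': occ=3, LF[3]=C('A')+3=1+3=4
L[4]='a': occ=0, LF[4]=C('a')+0=8+0=8
L[5]='a': occ=1, LF[5]=C('a')+1=8+1=9
L[6]='B': occ=0, LF[6]=C('B')+0=5+0=5
L[7]='$': occ=0, LF[7]=C('$')+0=0+0=0
L[8]='B': occ=1, LF[8]=C('B')+1=5+1=6
L[9]='b': occ=0, LF[9]=C('b')+0=11+0=11
L[10]='B': occ=2, LF[10]=C('B')+2=5+2=7
L[11]='a': occ=2, LF[11]=C('a')+2=8+2=10

Answer: 1 2 3 4 8 9 5 0 6 11 7 10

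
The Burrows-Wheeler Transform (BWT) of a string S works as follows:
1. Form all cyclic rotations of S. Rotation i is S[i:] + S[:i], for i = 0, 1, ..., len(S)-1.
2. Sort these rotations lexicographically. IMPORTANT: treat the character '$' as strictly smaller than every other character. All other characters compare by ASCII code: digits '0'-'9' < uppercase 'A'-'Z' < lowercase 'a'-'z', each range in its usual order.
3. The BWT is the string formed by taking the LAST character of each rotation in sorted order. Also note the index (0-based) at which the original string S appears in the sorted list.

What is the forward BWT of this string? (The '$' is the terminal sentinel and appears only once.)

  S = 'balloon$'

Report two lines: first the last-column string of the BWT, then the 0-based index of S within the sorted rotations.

All 8 rotations (rotation i = S[i:]+S[:i]):
  rot[0] = balloon$
  rot[1] = alloon$b
  rot[2] = lloon$ba
  rot[3] = loon$bal
  rot[4] = oon$ball
  rot[5] = on$ballo
  rot[6] = n$balloo
  rot[7] = $balloon
Sorted (with $ < everything):
  sorted[0] = $balloon  (last char: 'n')
  sorted[1] = alloon$b  (last char: 'b')
  sorted[2] = balloon$  (last char: '$')
  sorted[3] = lloon$ba  (last char: 'a')
  sorted[4] = loon$bal  (last char: 'l')
  sorted[5] = n$balloo  (last char: 'o')
  sorted[6] = on$ballo  (last char: 'o')
  sorted[7] = oon$ball  (last char: 'l')
Last column: nb$alool
Original string S is at sorted index 2

Answer: nb$alool
2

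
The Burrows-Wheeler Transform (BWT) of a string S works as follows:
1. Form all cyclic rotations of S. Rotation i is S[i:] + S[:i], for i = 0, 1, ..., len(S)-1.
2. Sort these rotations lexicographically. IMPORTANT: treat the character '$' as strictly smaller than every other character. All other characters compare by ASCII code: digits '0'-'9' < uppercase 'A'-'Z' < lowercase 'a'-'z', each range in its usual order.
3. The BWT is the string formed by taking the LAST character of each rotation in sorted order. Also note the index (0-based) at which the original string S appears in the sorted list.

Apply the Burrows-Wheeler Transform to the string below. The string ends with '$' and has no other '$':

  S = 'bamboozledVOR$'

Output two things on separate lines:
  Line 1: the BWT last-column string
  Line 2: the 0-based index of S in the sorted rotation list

Answer: RVOdb$melzaboo
5

Derivation:
All 14 rotations (rotation i = S[i:]+S[:i]):
  rot[0] = bamboozledVOR$
  rot[1] = amboozledVOR$b
  rot[2] = mboozledVOR$ba
  rot[3] = boozledVOR$bam
  rot[4] = oozledVOR$bamb
  rot[5] = ozledVOR$bambo
  rot[6] = zledVOR$bamboo
  rot[7] = ledVOR$bambooz
  rot[8] = edVOR$bamboozl
  rot[9] = dVOR$bamboozle
  rot[10] = VOR$bamboozled
  rot[11] = OR$bamboozledV
  rot[12] = R$bamboozledVO
  rot[13] = $bamboozledVOR
Sorted (with $ < everything):
  sorted[0] = $bamboozledVOR  (last char: 'R')
  sorted[1] = OR$bamboozledV  (last char: 'V')
  sorted[2] = R$bamboozledVO  (last char: 'O')
  sorted[3] = VOR$bamboozled  (last char: 'd')
  sorted[4] = amboozledVOR$b  (last char: 'b')
  sorted[5] = bamboozledVOR$  (last char: '$')
  sorted[6] = boozledVOR$bam  (last char: 'm')
  sorted[7] = dVOR$bamboozle  (last char: 'e')
  sorted[8] = edVOR$bamboozl  (last char: 'l')
  sorted[9] = ledVOR$bambooz  (last char: 'z')
  sorted[10] = mboozledVOR$ba  (last char: 'a')
  sorted[11] = oozledVOR$bamb  (last char: 'b')
  sorted[12] = ozledVOR$bambo  (last char: 'o')
  sorted[13] = zledVOR$bamboo  (last char: 'o')
Last column: RVOdb$melzaboo
Original string S is at sorted index 5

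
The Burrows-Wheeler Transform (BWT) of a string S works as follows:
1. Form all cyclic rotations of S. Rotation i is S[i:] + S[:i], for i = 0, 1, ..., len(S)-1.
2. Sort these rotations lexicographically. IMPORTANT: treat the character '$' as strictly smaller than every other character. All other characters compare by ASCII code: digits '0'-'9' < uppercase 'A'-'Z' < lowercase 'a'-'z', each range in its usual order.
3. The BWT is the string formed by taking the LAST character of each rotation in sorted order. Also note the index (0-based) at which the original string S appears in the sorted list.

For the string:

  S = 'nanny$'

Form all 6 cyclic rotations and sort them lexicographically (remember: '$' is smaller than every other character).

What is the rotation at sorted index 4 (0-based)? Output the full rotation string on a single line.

All 6 rotations (rotation i = S[i:]+S[:i]):
  rot[0] = nanny$
  rot[1] = anny$n
  rot[2] = nny$na
  rot[3] = ny$nan
  rot[4] = y$nann
  rot[5] = $nanny
Sorted (with $ < everything):
  sorted[0] = $nanny
  sorted[1] = anny$n
  sorted[2] = nanny$
  sorted[3] = nny$na
  sorted[4] = ny$nan
  sorted[5] = y$nann
sorted[4] = ny$nan

Answer: ny$nan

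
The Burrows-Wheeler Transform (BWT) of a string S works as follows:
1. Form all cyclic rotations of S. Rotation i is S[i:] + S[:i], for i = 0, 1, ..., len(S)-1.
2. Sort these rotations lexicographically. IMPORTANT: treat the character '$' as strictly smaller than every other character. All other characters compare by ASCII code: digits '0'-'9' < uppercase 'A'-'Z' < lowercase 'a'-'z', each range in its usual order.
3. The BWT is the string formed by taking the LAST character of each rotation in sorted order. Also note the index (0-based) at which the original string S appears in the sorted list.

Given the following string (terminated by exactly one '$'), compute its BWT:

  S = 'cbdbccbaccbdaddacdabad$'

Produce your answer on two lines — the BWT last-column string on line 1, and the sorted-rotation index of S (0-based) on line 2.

Answer: ddbdbdcadcccc$baaacdbba
13

Derivation:
All 23 rotations (rotation i = S[i:]+S[:i]):
  rot[0] = cbdbccbaccbdaddacdabad$
  rot[1] = bdbccbaccbdaddacdabad$c
  rot[2] = dbccbaccbdaddacdabad$cb
  rot[3] = bccbaccbdaddacdabad$cbd
  rot[4] = ccbaccbdaddacdabad$cbdb
  rot[5] = cbaccbdaddacdabad$cbdbc
  rot[6] = baccbdaddacdabad$cbdbcc
  rot[7] = accbdaddacdabad$cbdbccb
  rot[8] = ccbdaddacdabad$cbdbccba
  rot[9] = cbdaddacdabad$cbdbccbac
  rot[10] = bdaddacdabad$cbdbccbacc
  rot[11] = daddacdabad$cbdbccbaccb
  rot[12] = addacdabad$cbdbccbaccbd
  rot[13] = ddacdabad$cbdbccbaccbda
  rot[14] = dacdabad$cbdbccbaccbdad
  rot[15] = acdabad$cbdbccbaccbdadd
  rot[16] = cdabad$cbdbccbaccbdadda
  rot[17] = dabad$cbdbccbaccbdaddac
  rot[18] = abad$cbdbccbaccbdaddacd
  rot[19] = bad$cbdbccbaccbdaddacda
  rot[20] = ad$cbdbccbaccbdaddacdab
  rot[21] = d$cbdbccbaccbdaddacdaba
  rot[22] = $cbdbccbaccbdaddacdabad
Sorted (with $ < everything):
  sorted[0] = $cbdbccbaccbdaddacdabad  (last char: 'd')
  sorted[1] = abad$cbdbccbaccbdaddacd  (last char: 'd')
  sorted[2] = accbdaddacdabad$cbdbccb  (last char: 'b')
  sorted[3] = acdabad$cbdbccbaccbdadd  (last char: 'd')
  sorted[4] = ad$cbdbccbaccbdaddacdab  (last char: 'b')
  sorted[5] = addacdabad$cbdbccbaccbd  (last char: 'd')
  sorted[6] = baccbdaddacdabad$cbdbcc  (last char: 'c')
  sorted[7] = bad$cbdbccbaccbdaddacda  (last char: 'a')
  sorted[8] = bccbaccbdaddacdabad$cbd  (last char: 'd')
  sorted[9] = bdaddacdabad$cbdbccbacc  (last char: 'c')
  sorted[10] = bdbccbaccbdaddacdabad$c  (last char: 'c')
  sorted[11] = cbaccbdaddacdabad$cbdbc  (last char: 'c')
  sorted[12] = cbdaddacdabad$cbdbccbac  (last char: 'c')
  sorted[13] = cbdbccbaccbdaddacdabad$  (last char: '$')
  sorted[14] = ccbaccbdaddacdabad$cbdb  (last char: 'b')
  sorted[15] = ccbdaddacdabad$cbdbccba  (last char: 'a')
  sorted[16] = cdabad$cbdbccbaccbdadda  (last char: 'a')
  sorted[17] = d$cbdbccbaccbdaddacdaba  (last char: 'a')
  sorted[18] = dabad$cbdbccbaccbdaddac  (last char: 'c')
  sorted[19] = dacdabad$cbdbccbaccbdad  (last char: 'd')
  sorted[20] = daddacdabad$cbdbccbaccb  (last char: 'b')
  sorted[21] = dbccbaccbdaddacdabad$cb  (last char: 'b')
  sorted[22] = ddacdabad$cbdbccbaccbda  (last char: 'a')
Last column: ddbdbdcadcccc$baaacdbba
Original string S is at sorted index 13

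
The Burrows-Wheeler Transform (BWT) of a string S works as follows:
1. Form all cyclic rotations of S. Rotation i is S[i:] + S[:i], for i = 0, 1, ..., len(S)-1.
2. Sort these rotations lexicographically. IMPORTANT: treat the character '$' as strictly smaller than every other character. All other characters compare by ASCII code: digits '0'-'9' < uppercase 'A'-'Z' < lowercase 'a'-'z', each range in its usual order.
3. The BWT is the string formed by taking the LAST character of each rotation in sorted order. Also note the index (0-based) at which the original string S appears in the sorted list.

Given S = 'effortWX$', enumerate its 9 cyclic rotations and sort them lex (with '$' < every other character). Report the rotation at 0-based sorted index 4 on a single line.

All 9 rotations (rotation i = S[i:]+S[:i]):
  rot[0] = effortWX$
  rot[1] = ffortWX$e
  rot[2] = fortWX$ef
  rot[3] = ortWX$eff
  rot[4] = rtWX$effo
  rot[5] = tWX$effor
  rot[6] = WX$effort
  rot[7] = X$effortW
  rot[8] = $effortWX
Sorted (with $ < everything):
  sorted[0] = $effortWX
  sorted[1] = WX$effort
  sorted[2] = X$effortW
  sorted[3] = effortWX$
  sorted[4] = ffortWX$e
  sorted[5] = fortWX$ef
  sorted[6] = ortWX$eff
  sorted[7] = rtWX$effo
  sorted[8] = tWX$effor
sorted[4] = ffortWX$e

Answer: ffortWX$e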